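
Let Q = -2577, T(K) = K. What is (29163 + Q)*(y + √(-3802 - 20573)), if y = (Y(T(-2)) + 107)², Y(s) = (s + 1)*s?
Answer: 315868266 + 664650*I*√39 ≈ 3.1587e+8 + 4.1507e+6*I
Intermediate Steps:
Y(s) = s*(1 + s) (Y(s) = (1 + s)*s = s*(1 + s))
y = 11881 (y = (-2*(1 - 2) + 107)² = (-2*(-1) + 107)² = (2 + 107)² = 109² = 11881)
(29163 + Q)*(y + √(-3802 - 20573)) = (29163 - 2577)*(11881 + √(-3802 - 20573)) = 26586*(11881 + √(-24375)) = 26586*(11881 + 25*I*√39) = 315868266 + 664650*I*√39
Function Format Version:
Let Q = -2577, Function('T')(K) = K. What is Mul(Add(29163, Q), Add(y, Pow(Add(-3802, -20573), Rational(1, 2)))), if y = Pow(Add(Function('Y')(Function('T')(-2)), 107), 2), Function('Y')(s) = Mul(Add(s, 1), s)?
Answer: Add(315868266, Mul(664650, I, Pow(39, Rational(1, 2)))) ≈ Add(3.1587e+8, Mul(4.1507e+6, I))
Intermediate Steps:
Function('Y')(s) = Mul(s, Add(1, s)) (Function('Y')(s) = Mul(Add(1, s), s) = Mul(s, Add(1, s)))
y = 11881 (y = Pow(Add(Mul(-2, Add(1, -2)), 107), 2) = Pow(Add(Mul(-2, -1), 107), 2) = Pow(Add(2, 107), 2) = Pow(109, 2) = 11881)
Mul(Add(29163, Q), Add(y, Pow(Add(-3802, -20573), Rational(1, 2)))) = Mul(Add(29163, -2577), Add(11881, Pow(Add(-3802, -20573), Rational(1, 2)))) = Mul(26586, Add(11881, Pow(-24375, Rational(1, 2)))) = Mul(26586, Add(11881, Mul(25, I, Pow(39, Rational(1, 2))))) = Add(315868266, Mul(664650, I, Pow(39, Rational(1, 2))))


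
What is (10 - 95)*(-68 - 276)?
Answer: 29240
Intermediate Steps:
(10 - 95)*(-68 - 276) = -85*(-344) = 29240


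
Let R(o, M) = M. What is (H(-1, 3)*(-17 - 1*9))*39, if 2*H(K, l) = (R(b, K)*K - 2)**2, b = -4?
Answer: -507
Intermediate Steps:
H(K, l) = (-2 + K**2)**2/2 (H(K, l) = (K*K - 2)**2/2 = (K**2 - 2)**2/2 = (-2 + K**2)**2/2)
(H(-1, 3)*(-17 - 1*9))*39 = (((-2 + (-1)**2)**2/2)*(-17 - 1*9))*39 = (((-2 + 1)**2/2)*(-17 - 9))*39 = (((1/2)*(-1)**2)*(-26))*39 = (((1/2)*1)*(-26))*39 = ((1/2)*(-26))*39 = -13*39 = -507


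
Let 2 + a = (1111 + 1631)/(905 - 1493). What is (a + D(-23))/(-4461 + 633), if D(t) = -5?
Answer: 381/125048 ≈ 0.0030468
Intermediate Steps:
a = -653/98 (a = -2 + (1111 + 1631)/(905 - 1493) = -2 + 2742/(-588) = -2 + 2742*(-1/588) = -2 - 457/98 = -653/98 ≈ -6.6633)
(a + D(-23))/(-4461 + 633) = (-653/98 - 5)/(-4461 + 633) = -1143/98/(-3828) = -1143/98*(-1/3828) = 381/125048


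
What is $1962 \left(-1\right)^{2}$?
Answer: $1962$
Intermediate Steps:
$1962 \left(-1\right)^{2} = 1962 \cdot 1 = 1962$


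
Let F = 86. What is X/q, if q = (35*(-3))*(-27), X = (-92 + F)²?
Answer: 4/315 ≈ 0.012698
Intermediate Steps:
X = 36 (X = (-92 + 86)² = (-6)² = 36)
q = 2835 (q = -105*(-27) = 2835)
X/q = 36/2835 = 36*(1/2835) = 4/315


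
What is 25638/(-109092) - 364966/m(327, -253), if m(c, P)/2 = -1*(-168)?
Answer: -237044555/218184 ≈ -1086.4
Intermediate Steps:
m(c, P) = 336 (m(c, P) = 2*(-1*(-168)) = 2*168 = 336)
25638/(-109092) - 364966/m(327, -253) = 25638/(-109092) - 364966/336 = 25638*(-1/109092) - 364966*1/336 = -4273/18182 - 26069/24 = -237044555/218184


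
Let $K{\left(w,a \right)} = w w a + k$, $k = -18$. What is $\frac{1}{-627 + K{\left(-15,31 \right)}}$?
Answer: $\frac{1}{6330} \approx 0.00015798$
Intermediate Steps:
$K{\left(w,a \right)} = -18 + a w^{2}$ ($K{\left(w,a \right)} = w w a - 18 = w^{2} a - 18 = a w^{2} - 18 = -18 + a w^{2}$)
$\frac{1}{-627 + K{\left(-15,31 \right)}} = \frac{1}{-627 - \left(18 - 31 \left(-15\right)^{2}\right)} = \frac{1}{-627 + \left(-18 + 31 \cdot 225\right)} = \frac{1}{-627 + \left(-18 + 6975\right)} = \frac{1}{-627 + 6957} = \frac{1}{6330}$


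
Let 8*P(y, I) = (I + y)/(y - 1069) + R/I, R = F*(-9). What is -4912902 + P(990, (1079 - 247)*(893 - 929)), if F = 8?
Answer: -1291648842353/262912 ≈ -4.9129e+6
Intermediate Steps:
R = -72 (R = 8*(-9) = -72)
P(y, I) = -9/I + (I + y)/(8*(-1069 + y)) (P(y, I) = ((I + y)/(y - 1069) - 72/I)/8 = ((I + y)/(-1069 + y) - 72/I)/8 = (-72/I + (I + y)/(-1069 + y))/8 = -9/I + (I + y)/(8*(-1069 + y)))
-4912902 + P(990, (1079 - 247)*(893 - 929)) = -4912902 + (76968 + ((1079 - 247)*(893 - 929))² - 72*990 + ((1079 - 247)*(893 - 929))*990)/(8*(((1079 - 247)*(893 - 929)))*(-1069 + 990)) = -4912902 + (⅛)*(76968 + (832*(-36))² - 71280 + (832*(-36))*990)/((832*(-36))*(-79)) = -4912902 + (⅛)*(-1/79)*(76968 + (-29952)² - 71280 - 29952*990)/(-29952) = -4912902 + (⅛)*(-1/29952)*(-1/79)*(76968 + 897122304 - 71280 - 29652480) = -4912902 + (⅛)*(-1/29952)*(-1/79)*867475512 = -4912902 + 12048271/262912 = -1291648842353/262912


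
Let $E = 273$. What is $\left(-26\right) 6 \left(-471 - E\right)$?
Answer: $116064$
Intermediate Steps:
$\left(-26\right) 6 \left(-471 - E\right) = \left(-26\right) 6 \left(-471 - 273\right) = - 156 \left(-471 - 273\right) = \left(-156\right) \left(-744\right) = 116064$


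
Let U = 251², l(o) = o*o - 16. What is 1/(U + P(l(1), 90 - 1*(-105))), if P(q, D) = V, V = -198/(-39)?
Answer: 13/819079 ≈ 1.5871e-5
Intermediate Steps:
l(o) = -16 + o² (l(o) = o² - 16 = -16 + o²)
U = 63001
V = 66/13 (V = -198*(-1/39) = 66/13 ≈ 5.0769)
P(q, D) = 66/13
1/(U + P(l(1), 90 - 1*(-105))) = 1/(63001 + 66/13) = 1/(819079/13) = 13/819079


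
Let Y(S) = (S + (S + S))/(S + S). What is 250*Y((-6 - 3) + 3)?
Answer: 375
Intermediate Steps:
Y(S) = 3/2 (Y(S) = (S + 2*S)/((2*S)) = (3*S)*(1/(2*S)) = 3/2)
250*Y((-6 - 3) + 3) = 250*(3/2) = 375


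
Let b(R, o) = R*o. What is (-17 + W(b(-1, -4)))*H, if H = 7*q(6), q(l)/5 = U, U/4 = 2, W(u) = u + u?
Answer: -2520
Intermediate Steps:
W(u) = 2*u
U = 8 (U = 4*2 = 8)
q(l) = 40 (q(l) = 5*8 = 40)
H = 280 (H = 7*40 = 280)
(-17 + W(b(-1, -4)))*H = (-17 + 2*(-1*(-4)))*280 = (-17 + 2*4)*280 = (-17 + 8)*280 = -9*280 = -2520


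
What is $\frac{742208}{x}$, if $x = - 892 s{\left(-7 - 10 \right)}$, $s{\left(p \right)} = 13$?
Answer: $- \frac{185552}{2899} \approx -64.005$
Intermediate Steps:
$x = -11596$ ($x = \left(-892\right) 13 = -11596$)
$\frac{742208}{x} = \frac{742208}{-11596} = 742208 \left(- \frac{1}{11596}\right) = - \frac{185552}{2899}$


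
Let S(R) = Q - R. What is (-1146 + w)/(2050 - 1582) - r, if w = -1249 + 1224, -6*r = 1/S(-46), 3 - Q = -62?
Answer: -43301/17316 ≈ -2.5006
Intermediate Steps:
Q = 65 (Q = 3 - 1*(-62) = 3 + 62 = 65)
S(R) = 65 - R
r = -1/666 (r = -1/(6*(65 - 1*(-46))) = -1/(6*(65 + 46)) = -⅙/111 = -⅙*1/111 = -1/666 ≈ -0.0015015)
w = -25
(-1146 + w)/(2050 - 1582) - r = (-1146 - 25)/(2050 - 1582) - 1*(-1/666) = -1171/468 + 1/666 = -43301/17316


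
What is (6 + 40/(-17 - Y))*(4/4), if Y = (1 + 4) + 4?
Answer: 58/13 ≈ 4.4615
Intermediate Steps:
Y = 9 (Y = 5 + 4 = 9)
(6 + 40/(-17 - Y))*(4/4) = (6 + 40/(-17 - 1*9))*(4/4) = (6 + 40/(-17 - 9))*(4*(¼)) = (6 + 40/(-26))*1 = (6 + 40*(-1/26))*1 = (6 - 20/13)*1 = (58/13)*1 = 58/13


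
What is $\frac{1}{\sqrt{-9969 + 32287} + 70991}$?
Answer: $\frac{70991}{5039699763} - \frac{\sqrt{22318}}{5039699763} \approx 1.4057 \cdot 10^{-5}$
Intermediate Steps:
$\frac{1}{\sqrt{-9969 + 32287} + 70991} = \frac{1}{\sqrt{22318} + 70991} = \frac{1}{70991 + \sqrt{22318}}$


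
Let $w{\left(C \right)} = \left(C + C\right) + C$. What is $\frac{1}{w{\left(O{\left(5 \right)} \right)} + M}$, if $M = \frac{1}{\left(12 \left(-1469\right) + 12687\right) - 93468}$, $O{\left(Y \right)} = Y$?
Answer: $\frac{98409}{1476134} \approx 0.066667$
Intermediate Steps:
$w{\left(C \right)} = 3 C$ ($w{\left(C \right)} = 2 C + C = 3 C$)
$M = - \frac{1}{98409}$ ($M = \frac{1}{\left(-17628 + 12687\right) - 93468} = \frac{1}{-4941 - 93468} = \frac{1}{-98409} = - \frac{1}{98409} \approx -1.0162 \cdot 10^{-5}$)
$\frac{1}{w{\left(O{\left(5 \right)} \right)} + M} = \frac{1}{3 \cdot 5 - \frac{1}{98409}} = \frac{1}{15 - \frac{1}{98409}} = \frac{1}{\frac{1476134}{98409}} = \frac{98409}{1476134}$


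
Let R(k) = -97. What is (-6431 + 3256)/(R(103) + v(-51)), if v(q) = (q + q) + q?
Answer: 127/10 ≈ 12.700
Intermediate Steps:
v(q) = 3*q (v(q) = 2*q + q = 3*q)
(-6431 + 3256)/(R(103) + v(-51)) = (-6431 + 3256)/(-97 + 3*(-51)) = -3175/(-97 - 153) = -3175/(-250) = -3175*(-1/250) = 127/10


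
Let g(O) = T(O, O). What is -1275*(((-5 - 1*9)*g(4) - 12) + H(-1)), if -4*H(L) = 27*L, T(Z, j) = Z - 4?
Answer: 26775/4 ≈ 6693.8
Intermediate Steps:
T(Z, j) = -4 + Z
g(O) = -4 + O
H(L) = -27*L/4
-1275*(((-5 - 1*9)*g(4) - 12) + H(-1)) = -1275*(((-5 - 1*9)*(-4 + 4) - 12) - 27/4*(-1)) = -1275*(((-5 - 9)*0 - 12) + 27/4) = -1275*((-14*0 - 12) + 27/4) = -1275*((0 - 12) + 27/4) = -1275*(-12 + 27/4) = -1275*(-21/4) = 26775/4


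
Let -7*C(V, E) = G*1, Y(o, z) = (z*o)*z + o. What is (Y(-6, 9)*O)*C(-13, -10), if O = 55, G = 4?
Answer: 108240/7 ≈ 15463.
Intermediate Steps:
Y(o, z) = o + o*z**2 (Y(o, z) = (o*z)*z + o = o*z**2 + o = o + o*z**2)
C(V, E) = -4/7
(Y(-6, 9)*O)*C(-13, -10) = (-6*(1 + 9**2)*55)*(-4/7) = (-6*(1 + 81)*55)*(-4/7) = (-6*82*55)*(-4/7) = -492*55*(-4/7) = -27060*(-4/7) = 108240/7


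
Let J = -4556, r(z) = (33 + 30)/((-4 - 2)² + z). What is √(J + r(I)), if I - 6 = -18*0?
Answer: I*√18218/2 ≈ 67.487*I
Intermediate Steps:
I = 6 (I = 6 - 18*0 = 6 + 0 = 6)
r(z) = 63/(36 + z) (r(z) = 63/((-6)² + z) = 63/(36 + z))
√(J + r(I)) = √(-4556 + 63/(36 + 6)) = √(-4556 + 63/42) = √(-4556 + 63*(1/42)) = √(-4556 + 3/2) = √(-9109/2) = I*√18218/2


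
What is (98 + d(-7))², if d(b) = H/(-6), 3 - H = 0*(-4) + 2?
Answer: 344569/36 ≈ 9571.4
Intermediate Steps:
H = 1 (H = 3 - (0*(-4) + 2) = 3 - (0 + 2) = 3 - 1*2 = 3 - 2 = 1)
d(b) = -⅙ (d(b) = 1/(-6) = 1*(-⅙) = -⅙)
(98 + d(-7))² = (98 - ⅙)² = (587/6)² = 344569/36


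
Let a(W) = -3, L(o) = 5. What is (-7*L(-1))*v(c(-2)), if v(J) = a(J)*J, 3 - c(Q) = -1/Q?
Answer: 525/2 ≈ 262.50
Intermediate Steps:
c(Q) = 3 + 1/Q (c(Q) = 3 - (-1)/Q = 3 + 1/Q)
v(J) = -3*J
(-7*L(-1))*v(c(-2)) = (-7*5)*(-3*(3 + 1/(-2))) = -(-105)*(3 - ½) = -(-105)*5/2 = -35*(-15/2) = 525/2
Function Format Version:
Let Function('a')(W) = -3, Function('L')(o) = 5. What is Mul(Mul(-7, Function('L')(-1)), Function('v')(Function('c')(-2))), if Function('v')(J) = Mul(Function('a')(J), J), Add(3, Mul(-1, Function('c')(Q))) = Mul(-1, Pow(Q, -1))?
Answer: Rational(525, 2) ≈ 262.50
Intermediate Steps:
Function('c')(Q) = Add(3, Pow(Q, -1)) (Function('c')(Q) = Add(3, Mul(-1, Mul(-1, Pow(Q, -1)))) = Add(3, Pow(Q, -1)))
Function('v')(J) = Mul(-3, J)
Mul(Mul(-7, Function('L')(-1)), Function('v')(Function('c')(-2))) = Mul(Mul(-7, 5), Mul(-3, Add(3, Pow(-2, -1)))) = Mul(-35, Mul(-3, Add(3, Rational(-1, 2)))) = Mul(-35, Mul(-3, Rational(5, 2))) = Mul(-35, Rational(-15, 2)) = Rational(525, 2)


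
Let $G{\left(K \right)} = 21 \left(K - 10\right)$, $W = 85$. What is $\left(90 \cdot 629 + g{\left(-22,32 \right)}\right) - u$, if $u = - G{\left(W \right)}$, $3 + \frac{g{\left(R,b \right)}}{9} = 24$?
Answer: $58374$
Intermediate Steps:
$g{\left(R,b \right)} = 189$ ($g{\left(R,b \right)} = -27 + 9 \cdot 24 = -27 + 216 = 189$)
$G{\left(K \right)} = -210 + 21 K$ ($G{\left(K \right)} = 21 \left(-10 + K\right) = -210 + 21 K$)
$u = -1575$ ($u = - (-210 + 21 \cdot 85) = - (-210 + 1785) = \left(-1\right) 1575 = -1575$)
$\left(90 \cdot 629 + g{\left(-22,32 \right)}\right) - u = \left(90 \cdot 629 + 189\right) - -1575 = \left(56610 + 189\right) + 1575 = 56799 + 1575 = 58374$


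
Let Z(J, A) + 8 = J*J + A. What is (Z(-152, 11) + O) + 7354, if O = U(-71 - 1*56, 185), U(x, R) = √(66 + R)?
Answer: 30461 + √251 ≈ 30477.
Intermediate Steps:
Z(J, A) = -8 + A + J² (Z(J, A) = -8 + (J*J + A) = -8 + (J² + A) = -8 + (A + J²) = -8 + A + J²)
O = √251 (O = √(66 + 185) = √251 ≈ 15.843)
(Z(-152, 11) + O) + 7354 = ((-8 + 11 + (-152)²) + √251) + 7354 = ((-8 + 11 + 23104) + √251) + 7354 = (23107 + √251) + 7354 = 30461 + √251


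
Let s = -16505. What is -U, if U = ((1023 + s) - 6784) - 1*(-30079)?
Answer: -7813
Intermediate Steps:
U = 7813 (U = ((1023 - 16505) - 6784) - 1*(-30079) = (-15482 - 6784) + 30079 = -22266 + 30079 = 7813)
-U = -1*7813 = -7813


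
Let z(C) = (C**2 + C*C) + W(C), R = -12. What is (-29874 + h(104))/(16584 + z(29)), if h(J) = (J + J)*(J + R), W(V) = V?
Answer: -10738/18295 ≈ -0.58694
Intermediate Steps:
z(C) = C + 2*C**2 (z(C) = (C**2 + C*C) + C = (C**2 + C**2) + C = 2*C**2 + C = C + 2*C**2)
h(J) = 2*J*(-12 + J) (h(J) = (J + J)*(J - 12) = (2*J)*(-12 + J) = 2*J*(-12 + J))
(-29874 + h(104))/(16584 + z(29)) = (-29874 + 2*104*(-12 + 104))/(16584 + 29*(1 + 2*29)) = (-29874 + 2*104*92)/(16584 + 29*(1 + 58)) = (-29874 + 19136)/(16584 + 29*59) = -10738/(16584 + 1711) = -10738/18295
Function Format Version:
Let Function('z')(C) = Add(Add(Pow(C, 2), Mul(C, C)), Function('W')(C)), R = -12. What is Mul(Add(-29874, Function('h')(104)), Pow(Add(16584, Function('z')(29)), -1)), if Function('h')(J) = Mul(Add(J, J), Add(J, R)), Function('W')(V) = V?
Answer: Rational(-10738, 18295) ≈ -0.58694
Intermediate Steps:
Function('z')(C) = Add(C, Mul(2, Pow(C, 2))) (Function('z')(C) = Add(Add(Pow(C, 2), Mul(C, C)), C) = Add(Add(Pow(C, 2), Pow(C, 2)), C) = Add(Mul(2, Pow(C, 2)), C) = Add(C, Mul(2, Pow(C, 2))))
Function('h')(J) = Mul(2, J, Add(-12, J)) (Function('h')(J) = Mul(Add(J, J), Add(J, -12)) = Mul(Mul(2, J), Add(-12, J)) = Mul(2, J, Add(-12, J)))
Mul(Add(-29874, Function('h')(104)), Pow(Add(16584, Function('z')(29)), -1)) = Mul(Add(-29874, Mul(2, 104, Add(-12, 104))), Pow(Add(16584, Mul(29, Add(1, Mul(2, 29)))), -1)) = Mul(Add(-29874, Mul(2, 104, 92)), Pow(Add(16584, Mul(29, Add(1, 58))), -1)) = Mul(Add(-29874, 19136), Pow(Add(16584, Mul(29, 59)), -1)) = Mul(-10738, Pow(Add(16584, 1711), -1)) = Mul(-10738, Pow(18295, -1)) = Mul(-10738, Rational(1, 18295)) = Rational(-10738, 18295)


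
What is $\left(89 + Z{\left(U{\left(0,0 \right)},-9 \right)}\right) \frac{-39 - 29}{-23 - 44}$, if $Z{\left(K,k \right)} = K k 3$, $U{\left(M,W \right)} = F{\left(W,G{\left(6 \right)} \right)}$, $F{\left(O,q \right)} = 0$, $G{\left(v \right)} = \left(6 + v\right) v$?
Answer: $\frac{6052}{67} \approx 90.328$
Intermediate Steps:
$G{\left(v \right)} = v \left(6 + v\right)$
$U{\left(M,W \right)} = 0$
$Z{\left(K,k \right)} = 3 K k$
$\left(89 + Z{\left(U{\left(0,0 \right)},-9 \right)}\right) \frac{-39 - 29}{-23 - 44} = \left(89 + 3 \cdot 0 \left(-9\right)\right) \frac{-39 - 29}{-23 - 44} = \left(89 + 0\right) \left(- \frac{68}{-67}\right) = 89 \left(\left(-68\right) \left(- \frac{1}{67}\right)\right) = 89 \cdot \frac{68}{67} = \frac{6052}{67}$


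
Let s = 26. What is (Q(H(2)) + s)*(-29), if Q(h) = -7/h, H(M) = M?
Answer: -1305/2 ≈ -652.50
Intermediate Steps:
(Q(H(2)) + s)*(-29) = (-7/2 + 26)*(-29) = (45/2)*(-29) = -1305/2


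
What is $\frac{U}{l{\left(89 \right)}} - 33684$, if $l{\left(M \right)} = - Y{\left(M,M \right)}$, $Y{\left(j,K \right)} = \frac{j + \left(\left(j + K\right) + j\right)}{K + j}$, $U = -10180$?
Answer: $-28594$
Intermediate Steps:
$Y{\left(j,K \right)} = \frac{K + 3 j}{K + j}$ ($Y{\left(j,K \right)} = \frac{j + \left(\left(K + j\right) + j\right)}{K + j} = \frac{j + \left(K + 2 j\right)}{K + j} = \frac{K + 3 j}{K + j}$)
$l{\left(M \right)} = -2$ ($l{\left(M \right)} = - \frac{M + 3 M}{M + M} = - \frac{4 M}{2 M} = - \frac{1}{2 M} 4 M = \left(-1\right) 2 = -2$)
$\frac{U}{l{\left(89 \right)}} - 33684 = - \frac{10180}{-2} - 33684 = \left(-10180\right) \left(- \frac{1}{2}\right) - 33684 = 5090 - 33684 = -28594$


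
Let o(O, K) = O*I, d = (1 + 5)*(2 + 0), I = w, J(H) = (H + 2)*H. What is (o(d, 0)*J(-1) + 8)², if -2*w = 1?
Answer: 196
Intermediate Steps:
J(H) = H*(2 + H) (J(H) = (2 + H)*H = H*(2 + H))
w = -½ (w = -½*1 = -½ ≈ -0.50000)
I = -½ ≈ -0.50000
d = 12 (d = 6*2 = 12)
o(O, K) = -O/2 (o(O, K) = O*(-½) = -O/2)
(o(d, 0)*J(-1) + 8)² = ((-½*12)*(-(2 - 1)) + 8)² = (-(-6) + 8)² = (-6*(-1) + 8)² = (6 + 8)² = 14² = 196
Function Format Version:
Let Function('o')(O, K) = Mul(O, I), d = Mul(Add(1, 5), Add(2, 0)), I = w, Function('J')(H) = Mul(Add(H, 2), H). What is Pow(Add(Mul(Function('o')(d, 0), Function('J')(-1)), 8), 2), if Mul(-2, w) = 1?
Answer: 196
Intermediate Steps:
Function('J')(H) = Mul(H, Add(2, H)) (Function('J')(H) = Mul(Add(2, H), H) = Mul(H, Add(2, H)))
w = Rational(-1, 2) (w = Mul(Rational(-1, 2), 1) = Rational(-1, 2) ≈ -0.50000)
I = Rational(-1, 2) ≈ -0.50000
d = 12 (d = Mul(6, 2) = 12)
Function('o')(O, K) = Mul(Rational(-1, 2), O) (Function('o')(O, K) = Mul(O, Rational(-1, 2)) = Mul(Rational(-1, 2), O))
Pow(Add(Mul(Function('o')(d, 0), Function('J')(-1)), 8), 2) = Pow(Add(Mul(Mul(Rational(-1, 2), 12), Mul(-1, Add(2, -1))), 8), 2) = Pow(Add(Mul(-6, Mul(-1, 1)), 8), 2) = Pow(Add(Mul(-6, -1), 8), 2) = Pow(Add(6, 8), 2) = Pow(14, 2) = 196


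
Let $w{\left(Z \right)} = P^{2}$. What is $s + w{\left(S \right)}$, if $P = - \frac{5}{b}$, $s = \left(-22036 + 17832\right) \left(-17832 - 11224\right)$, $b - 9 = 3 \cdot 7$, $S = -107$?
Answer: $\frac{4397451265}{36} \approx 1.2215 \cdot 10^{8}$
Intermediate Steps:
$b = 30$ ($b = 9 + 3 \cdot 7 = 9 + 21 = 30$)
$s = 122151424$ ($s = \left(-4204\right) \left(-29056\right) = 122151424$)
$P = - \frac{1}{6}$ ($P = - \frac{5}{30} = \left(-5\right) \frac{1}{30} = - \frac{1}{6} \approx -0.16667$)
$w{\left(Z \right)} = \frac{1}{36}$ ($w{\left(Z \right)} = \left(- \frac{1}{6}\right)^{2} = \frac{1}{36}$)
$s + w{\left(S \right)} = 122151424 + \frac{1}{36} = \frac{4397451265}{36}$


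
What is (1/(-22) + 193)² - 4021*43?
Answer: -65665027/484 ≈ -1.3567e+5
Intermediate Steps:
(1/(-22) + 193)² - 4021*43 = (-1/22 + 193)² - 1*172903 = (4245/22)² - 172903 = 18020025/484 - 172903 = -65665027/484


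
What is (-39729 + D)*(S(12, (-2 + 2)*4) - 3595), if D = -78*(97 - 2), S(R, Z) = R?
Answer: 168899037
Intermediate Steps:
D = -7410 (D = -78*95 = -7410)
(-39729 + D)*(S(12, (-2 + 2)*4) - 3595) = (-39729 - 7410)*(12 - 3595) = -47139*(-3583) = 168899037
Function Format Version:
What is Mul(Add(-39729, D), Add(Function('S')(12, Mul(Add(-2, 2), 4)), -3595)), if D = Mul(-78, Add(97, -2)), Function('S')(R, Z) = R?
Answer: 168899037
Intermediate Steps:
D = -7410 (D = Mul(-78, 95) = -7410)
Mul(Add(-39729, D), Add(Function('S')(12, Mul(Add(-2, 2), 4)), -3595)) = Mul(Add(-39729, -7410), Add(12, -3595)) = Mul(-47139, -3583) = 168899037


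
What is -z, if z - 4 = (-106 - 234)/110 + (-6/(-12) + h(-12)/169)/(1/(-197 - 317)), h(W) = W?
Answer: 408225/1859 ≈ 219.59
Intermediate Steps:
z = -408225/1859 (z = 4 + ((-106 - 234)/110 + (-6/(-12) - 12/169)/(1/(-197 - 317))) = 4 + (-340*1/110 + (-6*(-1/12) - 12*1/169)/(1/(-514))) = 4 + (-34/11 + (½ - 12/169)/(-1/514)) = 4 + (-34/11 + (145/338)*(-514)) = 4 + (-34/11 - 37265/169) = 4 - 415661/1859 = -408225/1859 ≈ -219.59)
-z = -1*(-408225/1859) = 408225/1859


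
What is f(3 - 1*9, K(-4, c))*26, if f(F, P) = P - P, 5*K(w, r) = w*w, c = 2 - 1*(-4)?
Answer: 0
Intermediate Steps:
c = 6 (c = 2 + 4 = 6)
K(w, r) = w**2/5 (K(w, r) = (w*w)/5 = w**2/5)
f(F, P) = 0
f(3 - 1*9, K(-4, c))*26 = 0*26 = 0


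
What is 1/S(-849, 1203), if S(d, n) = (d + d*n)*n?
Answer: -1/1229701788 ≈ -8.1321e-10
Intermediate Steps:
S(d, n) = n*(d + d*n)
1/S(-849, 1203) = 1/(-849*1203*(1 + 1203)) = 1/(-849*1203*1204) = 1/(-1229701788) = -1/1229701788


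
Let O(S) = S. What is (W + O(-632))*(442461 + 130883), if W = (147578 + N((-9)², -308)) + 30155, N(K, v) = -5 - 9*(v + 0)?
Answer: 103126238592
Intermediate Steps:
N(K, v) = -5 - 9*v
W = 180500 (W = (147578 + (-5 - 9*(-308))) + 30155 = (147578 + (-5 + 2772)) + 30155 = (147578 + 2767) + 30155 = 150345 + 30155 = 180500)
(W + O(-632))*(442461 + 130883) = (180500 - 632)*(442461 + 130883) = 179868*573344 = 103126238592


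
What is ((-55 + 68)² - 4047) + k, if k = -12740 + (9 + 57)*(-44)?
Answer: -19522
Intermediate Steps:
k = -15644 (k = -12740 + 66*(-44) = -12740 - 2904 = -15644)
((-55 + 68)² - 4047) + k = ((-55 + 68)² - 4047) - 15644 = (13² - 4047) - 15644 = (169 - 4047) - 15644 = -3878 - 15644 = -19522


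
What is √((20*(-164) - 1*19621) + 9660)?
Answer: I*√13241 ≈ 115.07*I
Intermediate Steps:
√((20*(-164) - 1*19621) + 9660) = √((-3280 - 19621) + 9660) = √(-22901 + 9660) = √(-13241) = I*√13241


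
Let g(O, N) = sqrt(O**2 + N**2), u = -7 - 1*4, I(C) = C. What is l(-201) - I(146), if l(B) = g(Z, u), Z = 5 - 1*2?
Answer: -146 + sqrt(130) ≈ -134.60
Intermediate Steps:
u = -11 (u = -7 - 4 = -11)
Z = 3 (Z = 5 - 2 = 3)
g(O, N) = sqrt(N**2 + O**2)
l(B) = sqrt(130) (l(B) = sqrt((-11)**2 + 3**2) = sqrt(121 + 9) = sqrt(130))
l(-201) - I(146) = sqrt(130) - 1*146 = sqrt(130) - 146 = -146 + sqrt(130)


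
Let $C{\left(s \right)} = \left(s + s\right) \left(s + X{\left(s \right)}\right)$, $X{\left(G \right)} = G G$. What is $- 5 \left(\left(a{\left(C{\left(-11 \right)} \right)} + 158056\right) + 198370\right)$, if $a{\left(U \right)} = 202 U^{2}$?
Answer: $-5916746130$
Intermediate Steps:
$X{\left(G \right)} = G^{2}$
$C{\left(s \right)} = 2 s \left(s + s^{2}\right)$ ($C{\left(s \right)} = \left(s + s\right) \left(s + s^{2}\right) = 2 s \left(s + s^{2}\right)$)
$- 5 \left(\left(a{\left(C{\left(-11 \right)} \right)} + 158056\right) + 198370\right) = - 5 \left(\left(202 \left(2 \left(-11\right)^{2} \left(1 - 11\right)\right)^{2} + 158056\right) + 198370\right) = - 5 \left(\left(202 \left(2 \cdot 121 \left(-10\right)\right)^{2} + 158056\right) + 198370\right) = - 5 \left(\left(202 \left(-2420\right)^{2} + 158056\right) + 198370\right) = - 5 \left(\left(202 \cdot 5856400 + 158056\right) + 198370\right) = - 5 \left(\left(1182992800 + 158056\right) + 198370\right) = - 5 \left(1183150856 + 198370\right) = \left(-5\right) 1183349226 = -5916746130$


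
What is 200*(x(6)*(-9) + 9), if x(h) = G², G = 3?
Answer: -14400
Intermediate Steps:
x(h) = 9 (x(h) = 3² = 9)
200*(x(6)*(-9) + 9) = 200*(9*(-9) + 9) = 200*(-81 + 9) = 200*(-72) = -14400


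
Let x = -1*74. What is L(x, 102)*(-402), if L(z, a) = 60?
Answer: -24120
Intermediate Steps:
x = -74
L(x, 102)*(-402) = 60*(-402) = -24120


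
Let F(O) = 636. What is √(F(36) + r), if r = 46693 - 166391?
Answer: I*√119062 ≈ 345.05*I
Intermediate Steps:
r = -119698
√(F(36) + r) = √(636 - 119698) = √(-119062) = I*√119062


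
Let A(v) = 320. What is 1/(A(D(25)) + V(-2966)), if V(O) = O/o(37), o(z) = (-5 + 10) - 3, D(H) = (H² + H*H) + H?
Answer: -1/1163 ≈ -0.00085985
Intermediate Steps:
D(H) = H + 2*H² (D(H) = (H² + H²) + H = 2*H² + H = H + 2*H²)
o(z) = 2 (o(z) = 5 - 3 = 2)
V(O) = O/2
1/(A(D(25)) + V(-2966)) = 1/(320 + (½)*(-2966)) = 1/(320 - 1483) = 1/(-1163) = -1/1163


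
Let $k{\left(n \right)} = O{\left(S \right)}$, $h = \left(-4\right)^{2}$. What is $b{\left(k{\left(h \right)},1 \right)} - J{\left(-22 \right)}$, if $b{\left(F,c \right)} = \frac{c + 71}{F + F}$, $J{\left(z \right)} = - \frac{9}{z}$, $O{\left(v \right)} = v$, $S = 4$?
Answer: $\frac{189}{22} \approx 8.5909$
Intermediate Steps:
$h = 16$
$k{\left(n \right)} = 4$
$b{\left(F,c \right)} = \frac{71 + c}{2 F}$
$b{\left(k{\left(h \right)},1 \right)} - J{\left(-22 \right)} = \frac{71 + 1}{2 \cdot 4} - - \frac{9}{-22} = \frac{1}{2} \cdot \frac{1}{4} \cdot 72 - \left(-9\right) \left(- \frac{1}{22}\right) = 9 - \frac{9}{22} = \frac{189}{22}$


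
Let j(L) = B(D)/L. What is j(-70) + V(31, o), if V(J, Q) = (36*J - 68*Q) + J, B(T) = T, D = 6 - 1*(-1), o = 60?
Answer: -29331/10 ≈ -2933.1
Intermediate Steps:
D = 7 (D = 6 + 1 = 7)
V(J, Q) = -68*Q + 37*J (V(J, Q) = (-68*Q + 36*J) + J = -68*Q + 37*J)
j(L) = 7/L
j(-70) + V(31, o) = 7/(-70) + (-68*60 + 37*31) = 7*(-1/70) + (-4080 + 1147) = -1/10 - 2933 = -29331/10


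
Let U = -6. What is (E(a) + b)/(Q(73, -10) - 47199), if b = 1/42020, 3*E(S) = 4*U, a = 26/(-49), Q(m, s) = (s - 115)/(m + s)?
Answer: 21178017/124953277240 ≈ 0.00016949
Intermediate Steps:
Q(m, s) = (-115 + s)/(m + s)
a = -26/49 (a = 26*(-1/49) = -26/49 ≈ -0.53061)
E(S) = -8 (E(S) = (4*(-6))/3 = (⅓)*(-24) = -8)
b = 1/42020 ≈ 2.3798e-5
(E(a) + b)/(Q(73, -10) - 47199) = (-8 + 1/42020)/((-115 - 10)/(73 - 10) - 47199) = -336159/(42020*(-125/63 - 47199)) = -336159/(42020*(-2973662/63)) = -336159/42020*(-63/2973662) = 21178017/124953277240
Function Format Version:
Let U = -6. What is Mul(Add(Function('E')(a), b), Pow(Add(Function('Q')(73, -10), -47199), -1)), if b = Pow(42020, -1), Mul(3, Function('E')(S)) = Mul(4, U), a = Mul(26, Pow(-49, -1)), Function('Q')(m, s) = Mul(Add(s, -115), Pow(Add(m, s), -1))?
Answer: Rational(21178017, 124953277240) ≈ 0.00016949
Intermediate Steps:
Function('Q')(m, s) = Mul(Pow(Add(m, s), -1), Add(-115, s)) (Function('Q')(m, s) = Mul(Add(-115, s), Pow(Add(m, s), -1)) = Mul(Pow(Add(m, s), -1), Add(-115, s)))
a = Rational(-26, 49) (a = Mul(26, Rational(-1, 49)) = Rational(-26, 49) ≈ -0.53061)
Function('E')(S) = -8 (Function('E')(S) = Mul(Rational(1, 3), Mul(4, -6)) = Mul(Rational(1, 3), -24) = -8)
b = Rational(1, 42020) ≈ 2.3798e-5
Mul(Add(Function('E')(a), b), Pow(Add(Function('Q')(73, -10), -47199), -1)) = Mul(Add(-8, Rational(1, 42020)), Pow(Add(Mul(Pow(Add(73, -10), -1), Add(-115, -10)), -47199), -1)) = Mul(Rational(-336159, 42020), Pow(Add(Mul(Pow(63, -1), -125), -47199), -1)) = Mul(Rational(-336159, 42020), Pow(Add(Mul(Rational(1, 63), -125), -47199), -1)) = Mul(Rational(-336159, 42020), Pow(Add(Rational(-125, 63), -47199), -1)) = Mul(Rational(-336159, 42020), Pow(Rational(-2973662, 63), -1)) = Mul(Rational(-336159, 42020), Rational(-63, 2973662)) = Rational(21178017, 124953277240)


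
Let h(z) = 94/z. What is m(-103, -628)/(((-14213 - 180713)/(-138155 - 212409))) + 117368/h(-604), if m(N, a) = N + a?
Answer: -3460611453642/4580761 ≈ -7.5547e+5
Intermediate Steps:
m(-103, -628)/(((-14213 - 180713)/(-138155 - 212409))) + 117368/h(-604) = (-103 - 628)/(((-14213 - 180713)/(-138155 - 212409))) + 117368/((94/(-604))) = -731/((-194926/(-350564))) + 117368/((94*(-1/604))) = -731/((-194926*(-1/350564))) + 117368/(-47/302) = -731/97463/175282 + 117368*(-302/47) = -731*175282/97463 - 35445136/47 = -128131142/97463 - 35445136/47 = -3460611453642/4580761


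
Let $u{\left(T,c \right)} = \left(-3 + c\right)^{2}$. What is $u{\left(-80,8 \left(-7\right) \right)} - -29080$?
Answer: $32561$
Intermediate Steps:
$u{\left(-80,8 \left(-7\right) \right)} - -29080 = \left(-3 + 8 \left(-7\right)\right)^{2} - -29080 = \left(-3 - 56\right)^{2} + 29080 = \left(-59\right)^{2} + 29080 = 3481 + 29080 = 32561$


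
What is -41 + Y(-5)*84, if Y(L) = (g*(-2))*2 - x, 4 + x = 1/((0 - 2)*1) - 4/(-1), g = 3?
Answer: -1007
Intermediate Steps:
x = -1/2 (x = -4 + (1/((0 - 2)*1) - 4/(-1)) = -4 + (1/(-2) - 4*(-1)) = -4 + (-1/2*1 + 4) = -4 + (-1/2 + 4) = -4 + 7/2 = -1/2 ≈ -0.50000)
Y(L) = -23/2 (Y(L) = (3*(-2))*2 - 1*(-1/2) = -6*2 + 1/2 = -12 + 1/2 = -23/2)
-41 + Y(-5)*84 = -41 - 23/2*84 = -41 - 966 = -1007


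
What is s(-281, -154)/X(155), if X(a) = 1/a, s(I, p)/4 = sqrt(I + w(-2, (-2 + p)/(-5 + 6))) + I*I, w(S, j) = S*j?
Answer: 48955820 + 620*sqrt(31) ≈ 4.8959e+7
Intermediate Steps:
s(I, p) = 4*I**2 + 4*sqrt(4 + I - 2*p) (s(I, p) = 4*(sqrt(I - 2*(-2 + p)/(-5 + 6)) + I*I) = 4*(sqrt(I - 2*(-2 + p)/1) + I**2) = 4*(sqrt(I - 2*(-2 + p)) + I**2) = 4*(sqrt(I + (4 - 2*p)) + I**2) = 4*(sqrt(4 + I - 2*p) + I**2) = 4*(I**2 + sqrt(4 + I - 2*p)) = 4*I**2 + 4*sqrt(4 + I - 2*p))
s(-281, -154)/X(155) = (4*(-281)**2 + 4*sqrt(4 - 281 - 2*(-154)))/(1/155) = (4*78961 + 4*sqrt(4 - 281 + 308))/(1/155) = (315844 + 4*sqrt(31))*155 = 48955820 + 620*sqrt(31)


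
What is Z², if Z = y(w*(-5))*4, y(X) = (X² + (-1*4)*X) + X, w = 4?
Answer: 3385600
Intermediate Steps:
y(X) = X² - 3*X (y(X) = (X² - 4*X) + X = X² - 3*X)
Z = 1840 (Z = ((4*(-5))*(-3 + 4*(-5)))*4 = -20*(-3 - 20)*4 = -20*(-23)*4 = 460*4 = 1840)
Z² = 1840² = 3385600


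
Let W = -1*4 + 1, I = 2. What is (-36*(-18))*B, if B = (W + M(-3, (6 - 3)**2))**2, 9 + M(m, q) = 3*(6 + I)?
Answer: 93312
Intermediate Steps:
M(m, q) = 15 (M(m, q) = -9 + 3*(6 + 2) = -9 + 3*8 = -9 + 24 = 15)
W = -3 (W = -4 + 1 = -3)
B = 144 (B = (-3 + 15)**2 = 12**2 = 144)
(-36*(-18))*B = -36*(-18)*144 = 648*144 = 93312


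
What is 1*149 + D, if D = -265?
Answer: -116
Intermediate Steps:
1*149 + D = 1*149 - 265 = 149 - 265 = -116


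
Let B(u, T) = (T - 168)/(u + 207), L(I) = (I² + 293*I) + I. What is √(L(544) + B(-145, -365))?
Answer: √1752338922/62 ≈ 675.18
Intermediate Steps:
L(I) = I² + 294*I
B(u, T) = (-168 + T)/(207 + u)
√(L(544) + B(-145, -365)) = √(544*(294 + 544) + (-168 - 365)/(207 - 145)) = √(544*838 - 533/62) = √(455872 + (1/62)*(-533)) = √(455872 - 533/62) = √(28263531/62) = √1752338922/62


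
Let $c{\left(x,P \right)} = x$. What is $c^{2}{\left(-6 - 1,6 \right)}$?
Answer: $49$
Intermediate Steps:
$c^{2}{\left(-6 - 1,6 \right)} = \left(-6 - 1\right)^{2} = \left(-7\right)^{2} = 49$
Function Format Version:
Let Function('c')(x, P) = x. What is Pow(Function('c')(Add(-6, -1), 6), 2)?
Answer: 49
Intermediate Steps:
Pow(Function('c')(Add(-6, -1), 6), 2) = Pow(Add(-6, -1), 2) = Pow(-7, 2) = 49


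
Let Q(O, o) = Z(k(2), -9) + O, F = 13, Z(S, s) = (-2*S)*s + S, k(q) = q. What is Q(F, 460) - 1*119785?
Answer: -119734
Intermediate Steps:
Z(S, s) = S - 2*S*s (Z(S, s) = -2*S*s + S = S - 2*S*s)
Q(O, o) = 38 + O (Q(O, o) = 2*(1 - 2*(-9)) + O = 2*(1 + 18) + O = 2*19 + O = 38 + O)
Q(F, 460) - 1*119785 = (38 + 13) - 1*119785 = 51 - 119785 = -119734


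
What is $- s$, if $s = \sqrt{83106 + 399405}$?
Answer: $- \sqrt{482511} \approx -694.63$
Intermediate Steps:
$s = \sqrt{482511} \approx 694.63$
$- s = - \sqrt{482511}$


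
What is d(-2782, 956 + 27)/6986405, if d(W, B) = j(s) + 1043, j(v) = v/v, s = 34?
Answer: 1044/6986405 ≈ 0.00014943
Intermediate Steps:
j(v) = 1
d(W, B) = 1044 (d(W, B) = 1 + 1043 = 1044)
d(-2782, 956 + 27)/6986405 = 1044/6986405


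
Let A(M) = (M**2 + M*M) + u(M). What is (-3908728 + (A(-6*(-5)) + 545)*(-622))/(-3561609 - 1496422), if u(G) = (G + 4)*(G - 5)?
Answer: 5896018/5058031 ≈ 1.1657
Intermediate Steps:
u(G) = (-5 + G)*(4 + G) (u(G) = (4 + G)*(-5 + G) = (-5 + G)*(4 + G))
A(M) = -20 - M + 3*M**2 (A(M) = (M**2 + M*M) + (-20 + M**2 - M) = (M**2 + M**2) + (-20 + M**2 - M) = 2*M**2 + (-20 + M**2 - M) = -20 - M + 3*M**2)
(-3908728 + (A(-6*(-5)) + 545)*(-622))/(-3561609 - 1496422) = (-3908728 + ((-20 - (-6)*(-5) + 3*(-6*(-5))**2) + 545)*(-622))/(-3561609 - 1496422) = (-3908728 + ((-20 - 1*30 + 3*30**2) + 545)*(-622))/(-5058031) = (-3908728 + ((-20 - 30 + 3*900) + 545)*(-622))*(-1/5058031) = (-3908728 + ((-20 - 30 + 2700) + 545)*(-622))*(-1/5058031) = (-3908728 + (2650 + 545)*(-622))*(-1/5058031) = (-3908728 + 3195*(-622))*(-1/5058031) = (-3908728 - 1987290)*(-1/5058031) = -5896018*(-1/5058031) = 5896018/5058031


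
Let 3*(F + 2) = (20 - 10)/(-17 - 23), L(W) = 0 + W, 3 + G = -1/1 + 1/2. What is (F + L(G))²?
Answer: 4489/144 ≈ 31.174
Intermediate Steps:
G = -7/2 (G = -3 + (-1/1 + 1/2) = -3 + (-1*1 + 1*(½)) = -3 + (-1 + ½) = -3 - ½ = -7/2 ≈ -3.5000)
L(W) = W
F = -25/12 (F = -2 + ((20 - 10)/(-17 - 23))/3 = -2 + (10/(-40))/3 = -2 + (10*(-1/40))/3 = -2 + (⅓)*(-¼) = -2 - 1/12 = -25/12 ≈ -2.0833)
(F + L(G))² = (-25/12 - 7/2)² = (-67/12)² = 4489/144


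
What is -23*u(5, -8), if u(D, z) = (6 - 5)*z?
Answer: 184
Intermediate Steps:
u(D, z) = z (u(D, z) = 1*z = z)
-23*u(5, -8) = -23*(-8) = 184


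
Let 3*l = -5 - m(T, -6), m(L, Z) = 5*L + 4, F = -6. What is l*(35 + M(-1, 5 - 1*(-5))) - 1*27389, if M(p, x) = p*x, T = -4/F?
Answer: -247426/9 ≈ -27492.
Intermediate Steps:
T = ⅔ (T = -4/(-6) = -4*(-⅙) = ⅔ ≈ 0.66667)
m(L, Z) = 4 + 5*L
l = -37/9 (l = (-5 - (4 + 5*(⅔)))/3 = (-5 - (4 + 10/3))/3 = (-5 - 1*22/3)/3 = (-5 - 22/3)/3 = (⅓)*(-37/3) = -37/9 ≈ -4.1111)
l*(35 + M(-1, 5 - 1*(-5))) - 1*27389 = -37*(35 - (5 - 1*(-5)))/9 - 1*27389 = -37*(35 - (5 + 5))/9 - 27389 = -37*(35 - 1*10)/9 - 27389 = -37*(35 - 10)/9 - 27389 = -37/9*25 - 27389 = -925/9 - 27389 = -247426/9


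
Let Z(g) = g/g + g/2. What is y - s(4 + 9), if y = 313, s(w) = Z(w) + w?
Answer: 585/2 ≈ 292.50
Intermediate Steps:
Z(g) = 1 + g/2 (Z(g) = 1 + g*(1/2) = 1 + g/2)
s(w) = 1 + 3*w/2 (s(w) = (1 + w/2) + w = 1 + 3*w/2)
y - s(4 + 9) = 313 - (1 + 3*(4 + 9)/2) = 313 - (1 + (3/2)*13) = 313 - (1 + 39/2) = 313 - 1*41/2 = 313 - 41/2 = 585/2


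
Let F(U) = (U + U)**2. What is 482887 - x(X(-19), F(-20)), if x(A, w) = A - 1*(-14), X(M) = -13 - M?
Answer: 482867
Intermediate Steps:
F(U) = 4*U**2 (F(U) = (2*U)**2 = 4*U**2)
x(A, w) = 14 + A (x(A, w) = A + 14 = 14 + A)
482887 - x(X(-19), F(-20)) = 482887 - (14 + (-13 - 1*(-19))) = 482887 - (14 + (-13 + 19)) = 482887 - (14 + 6) = 482887 - 1*20 = 482887 - 20 = 482867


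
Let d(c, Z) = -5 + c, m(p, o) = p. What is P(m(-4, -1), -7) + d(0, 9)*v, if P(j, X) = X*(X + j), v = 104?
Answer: -443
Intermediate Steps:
P(m(-4, -1), -7) + d(0, 9)*v = -7*(-7 - 4) + (-5 + 0)*104 = -7*(-11) - 5*104 = 77 - 520 = -443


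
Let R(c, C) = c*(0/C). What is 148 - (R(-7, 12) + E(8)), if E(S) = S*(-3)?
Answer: 172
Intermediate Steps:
R(c, C) = 0 (R(c, C) = c*0 = 0)
E(S) = -3*S
148 - (R(-7, 12) + E(8)) = 148 - (0 - 3*8) = 148 - (0 - 24) = 148 - 1*(-24) = 148 + 24 = 172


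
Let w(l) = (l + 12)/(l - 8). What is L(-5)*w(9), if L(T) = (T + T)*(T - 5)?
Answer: 2100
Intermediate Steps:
L(T) = 2*T*(-5 + T) (L(T) = (2*T)*(-5 + T) = 2*T*(-5 + T))
w(l) = (12 + l)/(-8 + l)
L(-5)*w(9) = (2*(-5)*(-5 - 5))*((12 + 9)/(-8 + 9)) = (2*(-5)*(-10))*(21/1) = 100*(1*21) = 100*21 = 2100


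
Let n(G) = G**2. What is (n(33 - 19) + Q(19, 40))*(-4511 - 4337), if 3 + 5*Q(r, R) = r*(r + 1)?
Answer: -12006736/5 ≈ -2.4013e+6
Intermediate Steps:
Q(r, R) = -3/5 + r*(1 + r)/5 (Q(r, R) = -3/5 + (r*(r + 1))/5 = -3/5 + (r*(1 + r))/5 = -3/5 + r*(1 + r)/5)
(n(33 - 19) + Q(19, 40))*(-4511 - 4337) = ((33 - 19)**2 + (-3/5 + (1/5)*19 + (1/5)*19**2))*(-4511 - 4337) = (14**2 + (-3/5 + 19/5 + (1/5)*361))*(-8848) = (196 + (-3/5 + 19/5 + 361/5))*(-8848) = (196 + 377/5)*(-8848) = (1357/5)*(-8848) = -12006736/5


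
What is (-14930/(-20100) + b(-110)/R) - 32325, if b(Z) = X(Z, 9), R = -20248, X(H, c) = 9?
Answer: -657774076913/20349240 ≈ -32324.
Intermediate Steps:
b(Z) = 9
(-14930/(-20100) + b(-110)/R) - 32325 = (-14930/(-20100) + 9/(-20248)) - 32325 = (-14930*(-1/20100) + 9*(-1/20248)) - 32325 = (1493/2010 - 9/20248) - 32325 = 15106087/20349240 - 32325 = -657774076913/20349240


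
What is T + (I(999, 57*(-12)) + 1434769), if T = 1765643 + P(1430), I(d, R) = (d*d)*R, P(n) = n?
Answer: -679430842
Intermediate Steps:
I(d, R) = R*d**2 (I(d, R) = d**2*R = R*d**2)
T = 1767073 (T = 1765643 + 1430 = 1767073)
T + (I(999, 57*(-12)) + 1434769) = 1767073 + ((57*(-12))*999**2 + 1434769) = 1767073 + (-684*998001 + 1434769) = 1767073 + (-682632684 + 1434769) = 1767073 - 681197915 = -679430842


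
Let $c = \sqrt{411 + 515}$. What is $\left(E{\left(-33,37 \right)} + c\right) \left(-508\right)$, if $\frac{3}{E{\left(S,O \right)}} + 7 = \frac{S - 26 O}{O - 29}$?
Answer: $\frac{12192}{1051} - 508 \sqrt{926} \approx -15447.0$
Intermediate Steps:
$E{\left(S,O \right)} = \frac{3}{-7 + \frac{S - 26 O}{-29 + O}}$ ($E{\left(S,O \right)} = \frac{3}{-7 + \frac{S - 26 O}{O - 29}} = \frac{3}{-7 + \frac{S - 26 O}{-29 + O}}$)
$c = \sqrt{926} \approx 30.43$
$\left(E{\left(-33,37 \right)} + c\right) \left(-508\right) = \left(\frac{3 \left(-29 + 37\right)}{203 - 33 - 1221} + \sqrt{926}\right) \left(-508\right) = \left(3 \frac{1}{203 - 33 - 1221} \cdot 8 + \sqrt{926}\right) \left(-508\right) = \left(3 \frac{1}{-1051} \cdot 8 + \sqrt{926}\right) \left(-508\right) = \left(3 \left(- \frac{1}{1051}\right) 8 + \sqrt{926}\right) \left(-508\right) = \left(- \frac{24}{1051} + \sqrt{926}\right) \left(-508\right) = \frac{12192}{1051} - 508 \sqrt{926}$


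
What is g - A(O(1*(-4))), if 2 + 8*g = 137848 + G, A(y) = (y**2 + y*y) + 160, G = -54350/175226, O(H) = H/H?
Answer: 11963527975/700904 ≈ 17069.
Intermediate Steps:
O(H) = 1
G = -27175/87613 (G = -54350*1/175226 = -27175/87613 ≈ -0.31017)
A(y) = 160 + 2*y**2 (A(y) = (y**2 + y**2) + 160 = 2*y**2 + 160 = 160 + 2*y**2)
g = 12077074423/700904 (g = -1/4 + (137848 - 27175/87613)/8 = -1/4 + (1/8)*(12077249649/87613) = -1/4 + 12077249649/700904 = 12077074423/700904 ≈ 17231.)
g - A(O(1*(-4))) = 12077074423/700904 - (160 + 2*1**2) = 12077074423/700904 - (160 + 2*1) = 12077074423/700904 - (160 + 2) = 12077074423/700904 - 1*162 = 12077074423/700904 - 162 = 11963527975/700904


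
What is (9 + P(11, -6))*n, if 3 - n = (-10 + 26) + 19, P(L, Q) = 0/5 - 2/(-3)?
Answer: -928/3 ≈ -309.33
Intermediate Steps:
P(L, Q) = ⅔ (P(L, Q) = 0*(⅕) - 2*(-⅓) = 0 + ⅔ = ⅔)
n = -32 (n = 3 - ((-10 + 26) + 19) = 3 - (16 + 19) = 3 - 1*35 = 3 - 35 = -32)
(9 + P(11, -6))*n = (9 + ⅔)*(-32) = (29/3)*(-32) = -928/3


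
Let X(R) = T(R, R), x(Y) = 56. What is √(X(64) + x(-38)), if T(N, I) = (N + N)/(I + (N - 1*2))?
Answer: 2*√6286/21 ≈ 7.5509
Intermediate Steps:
T(N, I) = 2*N/(-2 + I + N) (T(N, I) = (2*N)/(I + (N - 2)) = (2*N)/(I + (-2 + N)) = (2*N)/(-2 + I + N) = 2*N/(-2 + I + N))
X(R) = 2*R/(-2 + 2*R) (X(R) = 2*R/(-2 + R + R) = 2*R/(-2 + 2*R))
√(X(64) + x(-38)) = √(64/(-1 + 64) + 56) = √(64/63 + 56) = √(3592/63) = 2*√6286/21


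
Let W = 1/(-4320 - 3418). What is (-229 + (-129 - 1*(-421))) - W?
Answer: 487495/7738 ≈ 63.000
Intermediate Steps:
W = -1/7738 (W = 1/(-7738) = -1/7738 ≈ -0.00012923)
(-229 + (-129 - 1*(-421))) - W = (-229 + (-129 - 1*(-421))) - 1*(-1/7738) = (-229 + (-129 + 421)) + 1/7738 = (-229 + 292) + 1/7738 = 63 + 1/7738 = 487495/7738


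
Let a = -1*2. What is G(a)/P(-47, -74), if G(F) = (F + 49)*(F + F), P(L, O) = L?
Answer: 4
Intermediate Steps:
a = -2
G(F) = 2*F*(49 + F) (G(F) = (49 + F)*(2*F) = 2*F*(49 + F))
G(a)/P(-47, -74) = (2*(-2)*(49 - 2))/(-47) = (2*(-2)*47)*(-1/47) = -188*(-1/47) = 4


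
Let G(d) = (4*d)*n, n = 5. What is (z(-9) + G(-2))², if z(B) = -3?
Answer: 1849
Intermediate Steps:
G(d) = 20*d (G(d) = (4*d)*5 = 20*d)
(z(-9) + G(-2))² = (-3 + 20*(-2))² = (-3 - 40)² = (-43)² = 1849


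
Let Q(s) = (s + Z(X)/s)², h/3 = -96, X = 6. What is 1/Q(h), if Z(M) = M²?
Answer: 64/5313025 ≈ 1.2046e-5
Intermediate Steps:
h = -288 (h = 3*(-96) = -288)
Q(s) = (s + 36/s)² (Q(s) = (s + 6²/s)² = (s + 36/s)²)
1/Q(h) = 1/((36 + (-288)²)²/(-288)²) = 1/((36 + 82944)²/82944) = 1/((1/82944)*82980²) = 1/((1/82944)*6885680400) = 1/(5313025/64) = 64/5313025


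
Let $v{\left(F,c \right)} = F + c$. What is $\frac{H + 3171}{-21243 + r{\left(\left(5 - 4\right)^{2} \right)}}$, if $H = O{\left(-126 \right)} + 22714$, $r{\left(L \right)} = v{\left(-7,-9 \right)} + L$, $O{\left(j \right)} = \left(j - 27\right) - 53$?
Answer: $- \frac{25679}{21258} \approx -1.208$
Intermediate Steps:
$O{\left(j \right)} = -80 + j$ ($O{\left(j \right)} = \left(-27 + j\right) - 53 = -80 + j$)
$r{\left(L \right)} = -16 + L$ ($r{\left(L \right)} = \left(-7 - 9\right) + L = -16 + L$)
$H = 22508$ ($H = \left(-80 - 126\right) + 22714 = -206 + 22714 = 22508$)
$\frac{H + 3171}{-21243 + r{\left(\left(5 - 4\right)^{2} \right)}} = \frac{22508 + 3171}{-21243 - \left(16 - \left(5 - 4\right)^{2}\right)} = \frac{25679}{-21243 - \left(16 - 1^{2}\right)} = \frac{25679}{-21243 + \left(-16 + 1\right)} = \frac{25679}{-21243 - 15} = \frac{25679}{-21258} = 25679 \left(- \frac{1}{21258}\right) = - \frac{25679}{21258}$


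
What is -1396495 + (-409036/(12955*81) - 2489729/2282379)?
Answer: -101352882498917158/72576539865 ≈ -1.3965e+6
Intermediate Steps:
-1396495 + (-409036/(12955*81) - 2489729/2282379) = -1396495 + (-409036/1049355 - 2489729*1/2282379) = -1396495 + (-409036*1/1049355 - 226339/207489) = -1396495 + (-409036/1049355 - 226339/207489) = -1396495 - 107460143983/72576539865 = -101352882498917158/72576539865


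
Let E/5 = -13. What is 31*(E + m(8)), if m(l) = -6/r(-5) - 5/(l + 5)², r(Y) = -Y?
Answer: -1734884/845 ≈ -2053.1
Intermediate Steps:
m(l) = -6/5 - 5/(5 + l)² (m(l) = -6/((-1*(-5))) - 5/(l + 5)² = -6/5 - 5/(5 + l)²)
E = -65 (E = 5*(-13) = -65)
31*(E + m(8)) = 31*(-65 + (-6/5 - 5/(5 + 8)²)) = 31*(-65 + (-6/5 - 5/13²)) = 31*(-65 + (-6/5 - 5*1/169)) = 31*(-65 + (-6/5 - 5/169)) = 31*(-65 - 1039/845) = 31*(-55964/845) = -1734884/845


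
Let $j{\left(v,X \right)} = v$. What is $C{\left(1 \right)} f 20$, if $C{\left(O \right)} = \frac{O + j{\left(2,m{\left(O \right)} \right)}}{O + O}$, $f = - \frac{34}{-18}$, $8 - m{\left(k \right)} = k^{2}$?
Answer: $\frac{170}{3} \approx 56.667$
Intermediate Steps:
$m{\left(k \right)} = 8 - k^{2}$
$f = \frac{17}{9}$ ($f = \left(-34\right) \left(- \frac{1}{18}\right) = \frac{17}{9} \approx 1.8889$)
$C{\left(O \right)} = \frac{2 + O}{2 O}$ ($C{\left(O \right)} = \frac{O + 2}{O + O} = \frac{2 + O}{2 O}$)
$C{\left(1 \right)} f 20 = \frac{2 + 1}{2 \cdot 1} \cdot \frac{17}{9} \cdot 20 = \frac{1}{2} \cdot 1 \cdot 3 \cdot \frac{17}{9} \cdot 20 = \frac{3}{2} \cdot \frac{17}{9} \cdot 20 = \frac{17}{6} \cdot 20 = \frac{170}{3}$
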